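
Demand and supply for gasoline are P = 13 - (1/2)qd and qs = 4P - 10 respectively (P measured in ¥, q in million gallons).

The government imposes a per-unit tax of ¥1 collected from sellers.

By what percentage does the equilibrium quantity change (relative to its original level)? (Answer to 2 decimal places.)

Original equilibrium: 26 - 2P = 4P - 10 gives 36 = 6P, so P = 6 and q = 14.
Since sellers keep the price net of the tax, the effective supply curve becomes qs = 4P - 14.
Clearing the new market: 26 - 2P = 4P - 14, so P = 20/3 ≈ 6.6667 and q = 38/3 ≈ 12.6667.
%Δq = (12.6667 − 14) / 14 × 100 = -9.52%.

-9.52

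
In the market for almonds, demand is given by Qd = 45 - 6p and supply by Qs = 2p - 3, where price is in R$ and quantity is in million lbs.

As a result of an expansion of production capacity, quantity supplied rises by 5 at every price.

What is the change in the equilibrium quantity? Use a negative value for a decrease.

Initially, 45 - 6p = 2p - 3, so 48 = 8p and p = 6, Q = 9.
The new curves are Qd = 45 - 6p (demand) and Qs = 2p + 2 (supply).
Setting them equal: 45 - 6p = 2p + 2 → 43 = 8p, so p = 5.375 and Q = 12.75.
ΔQ = 12.75 − 9 = +3.75.

+3.75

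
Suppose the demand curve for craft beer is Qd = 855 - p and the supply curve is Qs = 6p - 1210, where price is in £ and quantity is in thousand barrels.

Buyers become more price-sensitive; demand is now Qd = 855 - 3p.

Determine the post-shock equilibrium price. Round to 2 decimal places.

229.44

Initially, 855 - p = 6p - 1210, so 2065 = 7p and p = 295, Q = 560.
The shock moves the curves to Qd = 855 - 3p and Qs = 6p - 1210.
Equate the new curves: 855 - 3p = 6p - 1210, giving 2065 = 9p, p = 2065/9 ≈ 229.4444, Q = 500/3 ≈ 166.6667.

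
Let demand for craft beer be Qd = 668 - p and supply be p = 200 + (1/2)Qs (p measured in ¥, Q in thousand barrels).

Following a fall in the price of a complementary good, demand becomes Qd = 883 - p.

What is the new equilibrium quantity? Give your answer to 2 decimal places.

Solve the original market: 668 - p = 2p - 400, hence p = 356 and Q = 312.
The new curves are Qd = 883 - p (demand) and Qs = 2p - 400 (supply).
Setting them equal: 883 - p = 2p - 400 → 1283 = 3p, so p = 1283/3 ≈ 427.6667 and Q = 1366/3 ≈ 455.3333.

455.33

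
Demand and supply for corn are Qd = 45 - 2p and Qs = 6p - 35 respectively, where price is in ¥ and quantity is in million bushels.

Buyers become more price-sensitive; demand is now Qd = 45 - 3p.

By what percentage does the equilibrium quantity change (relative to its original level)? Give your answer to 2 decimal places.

Original equilibrium: 45 - 2p = 6p - 35 gives 80 = 8p, so p = 10 and Q = 25.
The shock moves the curves to Qd = 45 - 3p and Qs = 6p - 35.
New equilibrium: 45 - 3p = 6p - 35 ⇒ 80 = 9p ⇒ p = 80/9 ≈ 8.8889, Q = 55/3 ≈ 18.3333.
%ΔQ = (18.3333 − 25) / 25 × 100 = -26.67%.

-26.67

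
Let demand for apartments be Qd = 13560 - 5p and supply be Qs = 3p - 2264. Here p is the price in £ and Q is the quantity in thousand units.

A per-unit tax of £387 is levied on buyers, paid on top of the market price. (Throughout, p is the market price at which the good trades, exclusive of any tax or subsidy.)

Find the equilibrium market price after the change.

1736.125

Solve the original market: 13560 - 5p = 3p - 2264, hence p = 1978 and Q = 3670.
Since buyers pay the price plus the tax, the effective demand curve becomes Qd = 11625 - 5p.
Setting them equal: 11625 - 5p = 3p - 2264 → 13889 = 8p, so p = 1736.125 and Q = 2944.375.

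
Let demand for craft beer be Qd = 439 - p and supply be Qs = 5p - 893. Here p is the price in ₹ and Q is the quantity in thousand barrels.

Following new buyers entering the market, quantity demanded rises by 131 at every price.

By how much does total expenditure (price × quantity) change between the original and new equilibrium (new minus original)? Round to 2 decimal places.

+31356.31

Original equilibrium: 439 - p = 5p - 893 gives 1332 = 6p, so p = 222 and Q = 217.
The new curves are Qd = 570 - p (demand) and Qs = 5p - 893 (supply).
New equilibrium: 570 - p = 5p - 893 ⇒ 1463 = 6p ⇒ p = 1463/6 ≈ 243.8333, Q = 1957/6 ≈ 326.1667.
Expenditure moves from 222×217 = 48174 to 243.8333×326.1667 = 79530.3056; change = +31356.31.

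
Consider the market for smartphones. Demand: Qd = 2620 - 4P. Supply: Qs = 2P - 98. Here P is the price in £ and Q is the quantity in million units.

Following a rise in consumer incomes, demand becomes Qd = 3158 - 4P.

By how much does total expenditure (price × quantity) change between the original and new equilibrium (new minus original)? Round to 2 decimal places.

+169768.89

Solve the original market: 2620 - 4P = 2P - 98, hence P = 453 and Q = 808.
The new curves are Qd = 3158 - 4P (demand) and Qs = 2P - 98 (supply).
New equilibrium: 3158 - 4P = 2P - 98 ⇒ 3256 = 6P ⇒ P = 1628/3 ≈ 542.6667, Q = 2962/3 ≈ 987.3333.
Expenditure moves from 453×808 = 366024 to 542.6667×987.3333 = 535792.8889; change = +169768.89.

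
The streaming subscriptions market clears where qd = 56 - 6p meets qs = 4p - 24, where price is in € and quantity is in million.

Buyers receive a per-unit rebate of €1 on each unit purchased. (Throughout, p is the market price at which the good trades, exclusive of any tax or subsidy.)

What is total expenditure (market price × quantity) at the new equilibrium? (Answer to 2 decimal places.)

Before the shock: 56 - 6p = 4p - 24 ⇒ 80 = 10p ⇒ p = 8, q = 8.
Since buyers' out-of-pocket price is the market price minus the rebate, the effective demand curve becomes qd = 62 - 6p.
Clearing the new market: 62 - 6p = 4p - 24, so p = 8.6 and q = 10.4.
New expenditure = 8.6 × 10.4 = 89.44.

89.44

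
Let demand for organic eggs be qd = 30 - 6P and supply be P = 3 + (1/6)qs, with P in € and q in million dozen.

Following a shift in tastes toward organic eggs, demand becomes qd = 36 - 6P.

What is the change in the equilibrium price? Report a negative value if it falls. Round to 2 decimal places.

+0.50

Original equilibrium: 30 - 6P = 6P - 18 gives 48 = 12P, so P = 4 and q = 6.
The shock moves the curves to qd = 36 - 6P and qs = 6P - 18.
Setting them equal: 36 - 6P = 6P - 18 → 54 = 12P, so P = 4.5 and q = 9.
ΔP = 4.5 − 4 = +0.50.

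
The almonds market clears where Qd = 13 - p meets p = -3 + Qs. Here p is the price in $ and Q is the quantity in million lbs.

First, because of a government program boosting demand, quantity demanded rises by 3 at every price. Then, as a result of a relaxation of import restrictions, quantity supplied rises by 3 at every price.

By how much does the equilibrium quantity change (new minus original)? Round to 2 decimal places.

Solve the original market: 13 - p = p + 3, hence p = 5 and Q = 8.
The shock moves the curves to Qd = 16 - p and Qs = p + 6.
New equilibrium: 16 - p = p + 6 ⇒ 10 = 2p ⇒ p = 5, Q = 11.
ΔQ = 11 − 8 = +3.00.

+3.00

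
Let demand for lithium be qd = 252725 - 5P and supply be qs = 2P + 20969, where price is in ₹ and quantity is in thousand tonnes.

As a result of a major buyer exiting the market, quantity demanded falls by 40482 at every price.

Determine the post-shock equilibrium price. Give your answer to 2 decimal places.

27324.86

Initially, 252725 - 5P = 2P + 20969, so 231756 = 7P and P = 33108, q = 87185.
The new curves are qd = 212243 - 5P (demand) and qs = 2P + 20969 (supply).
Equate the new curves: 212243 - 5P = 2P + 20969, giving 191274 = 7P, P = 191274/7 ≈ 27324.8571, q = 529331/7 ≈ 75618.7143.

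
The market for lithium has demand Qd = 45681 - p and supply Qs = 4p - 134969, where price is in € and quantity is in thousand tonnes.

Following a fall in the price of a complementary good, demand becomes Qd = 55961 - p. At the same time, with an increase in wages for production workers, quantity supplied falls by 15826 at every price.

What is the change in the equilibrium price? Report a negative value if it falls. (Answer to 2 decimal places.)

Before the shock: 45681 - p = 4p - 134969 ⇒ 180650 = 5p ⇒ p = 36130, Q = 9551.
The new curves are Qd = 55961 - p (demand) and Qs = 4p - 150795 (supply).
Equate the new curves: 55961 - p = 4p - 150795, giving 206756 = 5p, p = 41351.2, Q = 14609.8.
Δp = 41351.2 − 36130 = +5221.20.

+5221.20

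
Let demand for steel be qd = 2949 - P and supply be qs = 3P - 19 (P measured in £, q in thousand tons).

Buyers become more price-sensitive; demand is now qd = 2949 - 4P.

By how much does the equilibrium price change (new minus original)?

-318

Original equilibrium: 2949 - P = 3P - 19 gives 2968 = 4P, so P = 742 and q = 2207.
After the shift, demand is qd = 2949 - 4P and supply is qs = 3P - 19.
Equate the new curves: 2949 - 4P = 3P - 19, giving 2968 = 7P, P = 424, q = 1253.
ΔP = 424 − 742 = -318.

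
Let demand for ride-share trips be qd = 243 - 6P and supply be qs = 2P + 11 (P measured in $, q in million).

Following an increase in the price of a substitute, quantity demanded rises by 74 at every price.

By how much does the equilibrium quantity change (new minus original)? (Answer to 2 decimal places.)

Before the shock: 243 - 6P = 2P + 11 ⇒ 232 = 8P ⇒ P = 29, q = 69.
After the shift, demand is qd = 317 - 6P and supply is qs = 2P + 11.
Equate the new curves: 317 - 6P = 2P + 11, giving 306 = 8P, P = 38.25, q = 87.5.
Δq = 87.5 − 69 = +18.50.

+18.50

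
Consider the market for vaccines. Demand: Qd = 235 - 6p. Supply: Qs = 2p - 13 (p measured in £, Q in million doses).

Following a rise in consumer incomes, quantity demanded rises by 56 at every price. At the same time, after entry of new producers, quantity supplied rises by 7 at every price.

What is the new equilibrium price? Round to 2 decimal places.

37.13

Solve the original market: 235 - 6p = 2p - 13, hence p = 31 and Q = 49.
With the change applied: demand Qd = 291 - 6p, supply Qs = 2p - 6.
Clearing the new market: 291 - 6p = 2p - 6, so p = 37.125 and Q = 68.25.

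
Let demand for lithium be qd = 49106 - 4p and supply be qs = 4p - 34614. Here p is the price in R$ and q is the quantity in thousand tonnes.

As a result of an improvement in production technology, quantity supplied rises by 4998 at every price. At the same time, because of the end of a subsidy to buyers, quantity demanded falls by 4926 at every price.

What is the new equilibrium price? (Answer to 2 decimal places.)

9224.50

Before the shock: 49106 - 4p = 4p - 34614 ⇒ 83720 = 8p ⇒ p = 10465, q = 7246.
After the shift, demand is qd = 44180 - 4p and supply is qs = 4p - 29616.
Setting them equal: 44180 - 4p = 4p - 29616 → 73796 = 8p, so p = 9224.5 and q = 7282.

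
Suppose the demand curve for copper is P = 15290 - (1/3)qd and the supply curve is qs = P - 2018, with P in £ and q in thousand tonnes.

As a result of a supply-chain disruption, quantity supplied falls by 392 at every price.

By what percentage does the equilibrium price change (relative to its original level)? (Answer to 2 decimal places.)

+0.82

Original equilibrium: 45870 - 3P = P - 2018 gives 47888 = 4P, so P = 11972 and q = 9954.
After the shift, demand is qd = 45870 - 3P and supply is qs = P - 2410.
Clearing the new market: 45870 - 3P = P - 2410, so P = 12070 and q = 9660.
%ΔP = (12070 − 11972) / 11972 × 100 = +0.82%.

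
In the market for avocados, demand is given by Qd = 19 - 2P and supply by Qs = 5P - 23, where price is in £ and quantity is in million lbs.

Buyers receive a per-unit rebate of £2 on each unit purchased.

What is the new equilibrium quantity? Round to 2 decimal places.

Initially, 19 - 2P = 5P - 23, so 42 = 7P and P = 6, Q = 7.
Since buyers' out-of-pocket price is the market price minus the rebate, the effective demand curve becomes Qd = 23 - 2P.
New equilibrium: 23 - 2P = 5P - 23 ⇒ 46 = 7P ⇒ P = 46/7 ≈ 6.5714, Q = 69/7 ≈ 9.8571.

9.86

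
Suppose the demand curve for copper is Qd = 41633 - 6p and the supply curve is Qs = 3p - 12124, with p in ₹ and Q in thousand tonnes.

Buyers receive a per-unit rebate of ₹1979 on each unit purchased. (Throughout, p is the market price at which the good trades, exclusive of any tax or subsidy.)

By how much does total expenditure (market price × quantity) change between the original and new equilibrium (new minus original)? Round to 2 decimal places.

+36508592.00

Original equilibrium: 41633 - 6p = 3p - 12124 gives 53757 = 9p, so p = 5973 and Q = 5795.
Since buyers' out-of-pocket price is the market price minus the rebate, the effective demand curve becomes Qd = 53507 - 6p.
Clearing the new market: 53507 - 6p = 3p - 12124, so p = 21877/3 ≈ 7292.3333 and Q = 9753.
Expenditure moves from 5973×5795 = 34613535 to 7292.3333×9753 = 71122127; change = +36508592.00.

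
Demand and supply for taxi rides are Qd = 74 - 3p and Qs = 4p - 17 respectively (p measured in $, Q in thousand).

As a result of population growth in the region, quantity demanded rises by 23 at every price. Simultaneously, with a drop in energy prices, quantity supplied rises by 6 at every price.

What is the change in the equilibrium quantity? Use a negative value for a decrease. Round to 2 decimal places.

Original equilibrium: 74 - 3p = 4p - 17 gives 91 = 7p, so p = 13 and Q = 35.
The new curves are Qd = 97 - 3p (demand) and Qs = 4p - 11 (supply).
Equate the new curves: 97 - 3p = 4p - 11, giving 108 = 7p, p = 108/7 ≈ 15.4286, Q = 355/7 ≈ 50.7143.
ΔQ = 50.7143 − 35 = +15.71.

+15.71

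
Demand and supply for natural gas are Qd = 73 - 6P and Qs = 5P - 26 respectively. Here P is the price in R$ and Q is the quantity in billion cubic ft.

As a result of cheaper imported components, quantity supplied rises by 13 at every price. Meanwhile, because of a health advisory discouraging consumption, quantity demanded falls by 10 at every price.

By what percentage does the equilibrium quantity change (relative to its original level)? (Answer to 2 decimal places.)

+13.40

Solve the original market: 73 - 6P = 5P - 26, hence P = 9 and Q = 19.
The new curves are Qd = 63 - 6P (demand) and Qs = 5P - 13 (supply).
Equate the new curves: 63 - 6P = 5P - 13, giving 76 = 11P, P = 76/11 ≈ 6.9091, Q = 237/11 ≈ 21.5455.
%ΔQ = (21.5455 − 19) / 19 × 100 = +13.40%.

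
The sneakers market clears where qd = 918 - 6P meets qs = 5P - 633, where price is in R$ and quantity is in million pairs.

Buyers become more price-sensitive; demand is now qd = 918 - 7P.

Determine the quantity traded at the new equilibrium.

13.25

Initially, 918 - 6P = 5P - 633, so 1551 = 11P and P = 141, q = 72.
With the change applied: demand qd = 918 - 7P, supply qs = 5P - 633.
Setting them equal: 918 - 7P = 5P - 633 → 1551 = 12P, so P = 129.25 and q = 13.25.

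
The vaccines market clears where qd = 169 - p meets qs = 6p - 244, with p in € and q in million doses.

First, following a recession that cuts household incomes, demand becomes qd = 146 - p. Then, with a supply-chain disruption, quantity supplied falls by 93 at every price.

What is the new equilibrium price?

69

Solve the original market: 169 - p = 6p - 244, hence p = 59 and q = 110.
The shock moves the curves to qd = 146 - p and qs = 6p - 337.
Setting them equal: 146 - p = 6p - 337 → 483 = 7p, so p = 69 and q = 77.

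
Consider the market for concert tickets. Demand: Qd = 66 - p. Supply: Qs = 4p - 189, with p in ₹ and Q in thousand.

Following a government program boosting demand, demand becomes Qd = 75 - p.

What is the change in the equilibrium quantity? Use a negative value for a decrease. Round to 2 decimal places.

+7.20

Solve the original market: 66 - p = 4p - 189, hence p = 51 and Q = 15.
The new curves are Qd = 75 - p (demand) and Qs = 4p - 189 (supply).
New equilibrium: 75 - p = 4p - 189 ⇒ 264 = 5p ⇒ p = 52.8, Q = 22.2.
ΔQ = 22.2 − 15 = +7.20.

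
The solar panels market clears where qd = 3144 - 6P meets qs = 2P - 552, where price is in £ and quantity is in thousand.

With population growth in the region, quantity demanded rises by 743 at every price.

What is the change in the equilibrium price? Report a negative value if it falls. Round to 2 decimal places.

Initially, 3144 - 6P = 2P - 552, so 3696 = 8P and P = 462, q = 372.
The shock moves the curves to qd = 3887 - 6P and qs = 2P - 552.
Equate the new curves: 3887 - 6P = 2P - 552, giving 4439 = 8P, P = 554.875, q = 557.75.
ΔP = 554.875 − 462 = +92.88.

+92.88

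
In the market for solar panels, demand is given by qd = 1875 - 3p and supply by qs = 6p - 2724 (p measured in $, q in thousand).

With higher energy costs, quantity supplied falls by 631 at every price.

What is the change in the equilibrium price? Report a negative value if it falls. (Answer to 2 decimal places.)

+70.11

Solve the original market: 1875 - 3p = 6p - 2724, hence p = 511 and q = 342.
With the change applied: demand qd = 1875 - 3p, supply qs = 6p - 3355.
Setting them equal: 1875 - 3p = 6p - 3355 → 5230 = 9p, so p = 5230/9 ≈ 581.1111 and q = 395/3 ≈ 131.6667.
Δp = 581.1111 − 511 = +70.11.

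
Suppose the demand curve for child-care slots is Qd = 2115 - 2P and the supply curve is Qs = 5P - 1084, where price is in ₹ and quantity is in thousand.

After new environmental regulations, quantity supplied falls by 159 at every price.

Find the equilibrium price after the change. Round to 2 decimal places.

479.71

Original equilibrium: 2115 - 2P = 5P - 1084 gives 3199 = 7P, so P = 457 and Q = 1201.
The shock moves the curves to Qd = 2115 - 2P and Qs = 5P - 1243.
New equilibrium: 2115 - 2P = 5P - 1243 ⇒ 3358 = 7P ⇒ P = 3358/7 ≈ 479.7143, Q = 8089/7 ≈ 1155.5714.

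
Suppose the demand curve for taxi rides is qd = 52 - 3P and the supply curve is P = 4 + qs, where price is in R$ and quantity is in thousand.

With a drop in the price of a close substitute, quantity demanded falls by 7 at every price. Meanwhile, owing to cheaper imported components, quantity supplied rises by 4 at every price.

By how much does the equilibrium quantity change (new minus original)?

+1.25

Before the shock: 52 - 3P = P - 4 ⇒ 56 = 4P ⇒ P = 14, q = 10.
The shock moves the curves to qd = 45 - 3P and qs = P.
New equilibrium: 45 - 3P = P ⇒ 45 = 4P ⇒ P = 11.25, q = 11.25.
Δq = 11.25 − 10 = +1.25.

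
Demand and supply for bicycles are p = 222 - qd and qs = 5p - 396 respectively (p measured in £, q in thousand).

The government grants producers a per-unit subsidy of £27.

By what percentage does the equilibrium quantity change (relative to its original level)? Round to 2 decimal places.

Initially, 222 - p = 5p - 396, so 618 = 6p and p = 103, q = 119.
Since sellers receive the price plus the subsidy, the effective supply curve becomes qs = 5p - 261.
New equilibrium: 222 - p = 5p - 261 ⇒ 483 = 6p ⇒ p = 80.5, q = 141.5.
%Δq = (141.5 − 119) / 119 × 100 = +18.91%.

+18.91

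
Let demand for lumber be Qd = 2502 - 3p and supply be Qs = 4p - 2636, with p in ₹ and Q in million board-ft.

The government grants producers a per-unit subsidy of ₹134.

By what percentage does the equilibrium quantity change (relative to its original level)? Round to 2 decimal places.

+76.57

Before the shock: 2502 - 3p = 4p - 2636 ⇒ 5138 = 7p ⇒ p = 734, Q = 300.
Since sellers receive the price plus the subsidy, the effective supply curve becomes Qs = 4p - 2100.
New equilibrium: 2502 - 3p = 4p - 2100 ⇒ 4602 = 7p ⇒ p = 4602/7 ≈ 657.4286, Q = 3708/7 ≈ 529.7143.
%ΔQ = (529.7143 − 300) / 300 × 100 = +76.57%.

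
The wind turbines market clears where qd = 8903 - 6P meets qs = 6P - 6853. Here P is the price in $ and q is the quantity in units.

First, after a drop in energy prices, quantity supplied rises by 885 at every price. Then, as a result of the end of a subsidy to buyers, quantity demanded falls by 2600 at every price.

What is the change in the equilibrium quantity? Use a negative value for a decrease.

-857.5

Solve the original market: 8903 - 6P = 6P - 6853, hence P = 1313 and q = 1025.
With the change applied: demand qd = 6303 - 6P, supply qs = 6P - 5968.
New equilibrium: 6303 - 6P = 6P - 5968 ⇒ 12271 = 12P ⇒ P = 12271/12 ≈ 1022.5833, q = 167.5.
Δq = 167.5 − 1025 = -857.5.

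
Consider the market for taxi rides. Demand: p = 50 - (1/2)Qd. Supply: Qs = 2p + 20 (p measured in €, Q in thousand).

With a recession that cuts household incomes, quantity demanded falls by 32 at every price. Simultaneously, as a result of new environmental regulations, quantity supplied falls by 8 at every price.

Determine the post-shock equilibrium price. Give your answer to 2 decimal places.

14.00

Before the shock: 100 - 2p = 2p + 20 ⇒ 80 = 4p ⇒ p = 20, Q = 60.
After the shift, demand is Qd = 68 - 2p and supply is Qs = 2p + 12.
Setting them equal: 68 - 2p = 2p + 12 → 56 = 4p, so p = 14 and Q = 40.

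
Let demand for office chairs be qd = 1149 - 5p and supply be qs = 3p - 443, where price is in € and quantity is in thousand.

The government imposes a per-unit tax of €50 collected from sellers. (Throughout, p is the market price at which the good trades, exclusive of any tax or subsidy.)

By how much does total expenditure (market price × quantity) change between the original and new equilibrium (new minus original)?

Initially, 1149 - 5p = 3p - 443, so 1592 = 8p and p = 199, q = 154.
Since sellers keep the price net of the tax, the effective supply curve becomes qs = 3p - 593.
Equate the new curves: 1149 - 5p = 3p - 593, giving 1742 = 8p, p = 217.75, q = 60.25.
Expenditure moves from 199×154 = 30646 to 217.75×60.25 = 13119.4375; change = -17526.5625.

-17526.5625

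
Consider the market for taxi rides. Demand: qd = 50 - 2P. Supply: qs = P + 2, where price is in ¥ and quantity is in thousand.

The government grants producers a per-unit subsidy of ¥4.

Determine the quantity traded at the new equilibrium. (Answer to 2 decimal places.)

20.67

Original equilibrium: 50 - 2P = P + 2 gives 48 = 3P, so P = 16 and q = 18.
Since sellers receive the price plus the subsidy, the effective supply curve becomes qs = P + 6.
Clearing the new market: 50 - 2P = P + 6, so P = 44/3 ≈ 14.6667 and q = 62/3 ≈ 20.6667.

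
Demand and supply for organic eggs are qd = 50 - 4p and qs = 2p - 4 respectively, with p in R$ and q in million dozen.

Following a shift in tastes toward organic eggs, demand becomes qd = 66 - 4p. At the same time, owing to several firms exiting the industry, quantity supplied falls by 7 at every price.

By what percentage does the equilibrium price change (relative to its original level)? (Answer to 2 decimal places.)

+42.59

Before the shock: 50 - 4p = 2p - 4 ⇒ 54 = 6p ⇒ p = 9, q = 14.
With the change applied: demand qd = 66 - 4p, supply qs = 2p - 11.
Setting them equal: 66 - 4p = 2p - 11 → 77 = 6p, so p = 77/6 ≈ 12.8333 and q = 44/3 ≈ 14.6667.
%Δp = (12.8333 − 9) / 9 × 100 = +42.59%.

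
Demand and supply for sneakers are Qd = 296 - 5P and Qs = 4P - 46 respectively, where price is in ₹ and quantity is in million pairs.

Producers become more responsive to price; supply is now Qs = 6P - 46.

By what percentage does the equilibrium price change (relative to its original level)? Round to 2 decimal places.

Original equilibrium: 296 - 5P = 4P - 46 gives 342 = 9P, so P = 38 and Q = 106.
The shock moves the curves to Qd = 296 - 5P and Qs = 6P - 46.
New equilibrium: 296 - 5P = 6P - 46 ⇒ 342 = 11P ⇒ P = 342/11 ≈ 31.0909, Q = 1546/11 ≈ 140.5455.
%ΔP = (31.0909 − 38) / 38 × 100 = -18.18%.

-18.18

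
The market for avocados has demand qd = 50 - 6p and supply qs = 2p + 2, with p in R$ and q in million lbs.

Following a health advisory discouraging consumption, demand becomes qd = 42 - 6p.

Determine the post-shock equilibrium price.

5

Before the shock: 50 - 6p = 2p + 2 ⇒ 48 = 8p ⇒ p = 6, q = 14.
The shock moves the curves to qd = 42 - 6p and qs = 2p + 2.
Clearing the new market: 42 - 6p = 2p + 2, so p = 5 and q = 12.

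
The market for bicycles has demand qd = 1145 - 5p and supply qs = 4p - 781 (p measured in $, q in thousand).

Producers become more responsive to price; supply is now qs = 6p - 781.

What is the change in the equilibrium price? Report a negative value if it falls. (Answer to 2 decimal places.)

Before the shock: 1145 - 5p = 4p - 781 ⇒ 1926 = 9p ⇒ p = 214, q = 75.
The new curves are qd = 1145 - 5p (demand) and qs = 6p - 781 (supply).
Equate the new curves: 1145 - 5p = 6p - 781, giving 1926 = 11p, p = 1926/11 ≈ 175.0909, q = 2965/11 ≈ 269.5455.
Δp = 175.0909 − 214 = -38.91.

-38.91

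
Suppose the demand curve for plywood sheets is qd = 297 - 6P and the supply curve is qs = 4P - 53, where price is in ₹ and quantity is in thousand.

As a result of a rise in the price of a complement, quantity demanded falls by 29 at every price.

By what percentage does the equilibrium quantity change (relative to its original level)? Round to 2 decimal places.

-13.33

Initially, 297 - 6P = 4P - 53, so 350 = 10P and P = 35, q = 87.
After the shift, demand is qd = 268 - 6P and supply is qs = 4P - 53.
Clearing the new market: 268 - 6P = 4P - 53, so P = 32.1 and q = 75.4.
%Δq = (75.4 − 87) / 87 × 100 = -13.33%.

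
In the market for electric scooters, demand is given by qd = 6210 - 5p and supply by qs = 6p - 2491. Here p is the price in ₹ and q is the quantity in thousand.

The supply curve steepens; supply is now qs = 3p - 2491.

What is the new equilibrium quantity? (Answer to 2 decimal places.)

Original equilibrium: 6210 - 5p = 6p - 2491 gives 8701 = 11p, so p = 791 and q = 2255.
With the change applied: demand qd = 6210 - 5p, supply qs = 3p - 2491.
New equilibrium: 6210 - 5p = 3p - 2491 ⇒ 8701 = 8p ⇒ p = 1087.625, q = 771.875.

771.88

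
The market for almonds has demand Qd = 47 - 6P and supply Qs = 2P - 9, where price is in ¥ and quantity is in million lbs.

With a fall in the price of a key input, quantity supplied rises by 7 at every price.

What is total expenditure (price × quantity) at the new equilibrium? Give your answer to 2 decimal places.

Initially, 47 - 6P = 2P - 9, so 56 = 8P and P = 7, Q = 5.
With the change applied: demand Qd = 47 - 6P, supply Qs = 2P - 2.
New equilibrium: 47 - 6P = 2P - 2 ⇒ 49 = 8P ⇒ P = 6.125, Q = 10.25.
New expenditure = 6.125 × 10.25 = 62.78.

62.78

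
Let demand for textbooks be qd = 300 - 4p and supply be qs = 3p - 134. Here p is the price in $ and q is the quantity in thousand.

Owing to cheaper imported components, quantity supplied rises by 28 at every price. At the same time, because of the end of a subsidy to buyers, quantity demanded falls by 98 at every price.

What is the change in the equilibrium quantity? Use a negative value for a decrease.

-26

Before the shock: 300 - 4p = 3p - 134 ⇒ 434 = 7p ⇒ p = 62, q = 52.
With the change applied: demand qd = 202 - 4p, supply qs = 3p - 106.
Setting them equal: 202 - 4p = 3p - 106 → 308 = 7p, so p = 44 and q = 26.
Δq = 26 − 52 = -26.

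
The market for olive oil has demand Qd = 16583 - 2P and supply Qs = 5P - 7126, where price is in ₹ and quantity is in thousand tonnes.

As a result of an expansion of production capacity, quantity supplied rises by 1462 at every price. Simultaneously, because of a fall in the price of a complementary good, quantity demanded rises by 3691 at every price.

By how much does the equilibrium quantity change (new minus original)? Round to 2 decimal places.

Solve the original market: 16583 - 2P = 5P - 7126, hence P = 3387 and Q = 9809.
With the change applied: demand Qd = 20274 - 2P, supply Qs = 5P - 5664.
Setting them equal: 20274 - 2P = 5P - 5664 → 25938 = 7P, so P = 25938/7 ≈ 3705.4286 and Q = 90042/7 ≈ 12863.1429.
ΔQ = 12863.1429 − 9809 = +3054.14.

+3054.14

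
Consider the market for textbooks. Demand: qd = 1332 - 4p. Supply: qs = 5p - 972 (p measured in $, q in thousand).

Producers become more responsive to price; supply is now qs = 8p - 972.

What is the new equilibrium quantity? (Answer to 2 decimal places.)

Original equilibrium: 1332 - 4p = 5p - 972 gives 2304 = 9p, so p = 256 and q = 308.
With the change applied: demand qd = 1332 - 4p, supply qs = 8p - 972.
Clearing the new market: 1332 - 4p = 8p - 972, so p = 192 and q = 564.

564.00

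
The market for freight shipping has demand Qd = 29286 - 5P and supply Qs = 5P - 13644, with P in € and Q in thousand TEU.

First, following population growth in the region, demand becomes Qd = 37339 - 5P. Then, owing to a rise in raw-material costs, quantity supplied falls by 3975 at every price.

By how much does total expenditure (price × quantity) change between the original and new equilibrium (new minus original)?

+20613035

Original equilibrium: 29286 - 5P = 5P - 13644 gives 42930 = 10P, so P = 4293 and Q = 7821.
After the shift, demand is Qd = 37339 - 5P and supply is Qs = 5P - 17619.
Setting them equal: 37339 - 5P = 5P - 17619 → 54958 = 10P, so P = 5495.8 and Q = 9860.
Expenditure moves from 4293×7821 = 33575553 to 5495.8×9860 = 54188588; change = +20613035.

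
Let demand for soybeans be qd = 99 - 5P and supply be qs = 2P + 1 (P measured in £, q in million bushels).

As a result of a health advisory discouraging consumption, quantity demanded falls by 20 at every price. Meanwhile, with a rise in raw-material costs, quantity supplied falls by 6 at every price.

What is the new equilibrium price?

Solve the original market: 99 - 5P = 2P + 1, hence P = 14 and q = 29.
The shock moves the curves to qd = 79 - 5P and qs = 2P - 5.
Equate the new curves: 79 - 5P = 2P - 5, giving 84 = 7P, P = 12, q = 19.

12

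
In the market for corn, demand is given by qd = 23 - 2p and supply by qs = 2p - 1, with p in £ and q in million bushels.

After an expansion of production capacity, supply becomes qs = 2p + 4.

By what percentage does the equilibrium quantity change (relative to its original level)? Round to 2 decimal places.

+22.73

Solve the original market: 23 - 2p = 2p - 1, hence p = 6 and q = 11.
With the change applied: demand qd = 23 - 2p, supply qs = 2p + 4.
Equate the new curves: 23 - 2p = 2p + 4, giving 19 = 4p, p = 4.75, q = 13.5.
%Δq = (13.5 − 11) / 11 × 100 = +22.73%.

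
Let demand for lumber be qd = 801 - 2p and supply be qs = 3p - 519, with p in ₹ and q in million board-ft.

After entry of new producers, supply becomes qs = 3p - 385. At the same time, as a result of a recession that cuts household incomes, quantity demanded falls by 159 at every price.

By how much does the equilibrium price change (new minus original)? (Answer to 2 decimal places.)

-58.60

Before the shock: 801 - 2p = 3p - 519 ⇒ 1320 = 5p ⇒ p = 264, q = 273.
After the shift, demand is qd = 642 - 2p and supply is qs = 3p - 385.
New equilibrium: 642 - 2p = 3p - 385 ⇒ 1027 = 5p ⇒ p = 205.4, q = 231.2.
Δp = 205.4 − 264 = -58.60.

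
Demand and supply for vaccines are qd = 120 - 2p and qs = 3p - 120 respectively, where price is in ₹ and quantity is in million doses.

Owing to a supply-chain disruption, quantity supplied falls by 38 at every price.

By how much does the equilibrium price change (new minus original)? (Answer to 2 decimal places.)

Solve the original market: 120 - 2p = 3p - 120, hence p = 48 and q = 24.
The new curves are qd = 120 - 2p (demand) and qs = 3p - 158 (supply).
Equate the new curves: 120 - 2p = 3p - 158, giving 278 = 5p, p = 55.6, q = 8.8.
Δp = 55.6 − 48 = +7.60.

+7.60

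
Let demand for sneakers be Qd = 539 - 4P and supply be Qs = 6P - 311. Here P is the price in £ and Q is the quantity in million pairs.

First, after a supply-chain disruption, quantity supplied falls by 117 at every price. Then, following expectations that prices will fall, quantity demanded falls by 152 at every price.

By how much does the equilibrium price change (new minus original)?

Solve the original market: 539 - 4P = 6P - 311, hence P = 85 and Q = 199.
With the change applied: demand Qd = 387 - 4P, supply Qs = 6P - 428.
New equilibrium: 387 - 4P = 6P - 428 ⇒ 815 = 10P ⇒ P = 81.5, Q = 61.
ΔP = 81.5 − 85 = -3.5.

-3.5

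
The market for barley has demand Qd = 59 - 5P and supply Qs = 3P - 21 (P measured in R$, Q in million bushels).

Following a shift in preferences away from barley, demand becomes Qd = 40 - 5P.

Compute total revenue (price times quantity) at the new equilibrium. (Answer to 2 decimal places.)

14.30

Before the shock: 59 - 5P = 3P - 21 ⇒ 80 = 8P ⇒ P = 10, Q = 9.
After the shift, demand is Qd = 40 - 5P and supply is Qs = 3P - 21.
Setting them equal: 40 - 5P = 3P - 21 → 61 = 8P, so P = 7.625 and Q = 1.875.
New expenditure = 7.625 × 1.875 = 14.30.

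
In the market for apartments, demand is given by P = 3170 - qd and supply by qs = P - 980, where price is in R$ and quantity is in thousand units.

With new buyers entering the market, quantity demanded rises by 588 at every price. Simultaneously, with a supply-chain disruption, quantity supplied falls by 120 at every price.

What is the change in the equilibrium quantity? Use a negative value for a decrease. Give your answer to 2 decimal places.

Before the shock: 3170 - P = P - 980 ⇒ 4150 = 2P ⇒ P = 2075, q = 1095.
With the change applied: demand qd = 3758 - P, supply qs = P - 1100.
Clearing the new market: 3758 - P = P - 1100, so P = 2429 and q = 1329.
Δq = 1329 − 1095 = +234.00.

+234.00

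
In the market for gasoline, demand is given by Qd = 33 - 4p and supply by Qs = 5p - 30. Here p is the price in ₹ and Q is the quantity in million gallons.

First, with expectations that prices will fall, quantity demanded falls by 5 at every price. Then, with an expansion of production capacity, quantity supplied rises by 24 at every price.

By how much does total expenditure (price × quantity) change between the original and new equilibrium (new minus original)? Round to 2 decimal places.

Original equilibrium: 33 - 4p = 5p - 30 gives 63 = 9p, so p = 7 and Q = 5.
The new curves are Qd = 28 - 4p (demand) and Qs = 5p - 6 (supply).
New equilibrium: 28 - 4p = 5p - 6 ⇒ 34 = 9p ⇒ p = 34/9 ≈ 3.7778, Q = 116/9 ≈ 12.8889.
Expenditure moves from 7×5 = 35 to 3.7778×12.8889 = 48.6914; change = +13.69.

+13.69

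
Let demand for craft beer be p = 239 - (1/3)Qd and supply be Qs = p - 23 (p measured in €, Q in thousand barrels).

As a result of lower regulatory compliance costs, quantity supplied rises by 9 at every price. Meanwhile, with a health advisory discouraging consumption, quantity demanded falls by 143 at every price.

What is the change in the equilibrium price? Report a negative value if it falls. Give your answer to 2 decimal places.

-38.00

Before the shock: 717 - 3p = p - 23 ⇒ 740 = 4p ⇒ p = 185, Q = 162.
The new curves are Qd = 574 - 3p (demand) and Qs = p - 14 (supply).
New equilibrium: 574 - 3p = p - 14 ⇒ 588 = 4p ⇒ p = 147, Q = 133.
Δp = 147 − 185 = -38.00.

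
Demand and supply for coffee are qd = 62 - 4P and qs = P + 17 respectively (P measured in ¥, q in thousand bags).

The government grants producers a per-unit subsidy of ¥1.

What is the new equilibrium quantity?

Solve the original market: 62 - 4P = P + 17, hence P = 9 and q = 26.
Since sellers receive the price plus the subsidy, the effective supply curve becomes qs = P + 18.
Equate the new curves: 62 - 4P = P + 18, giving 44 = 5P, P = 8.8, q = 26.8.

26.8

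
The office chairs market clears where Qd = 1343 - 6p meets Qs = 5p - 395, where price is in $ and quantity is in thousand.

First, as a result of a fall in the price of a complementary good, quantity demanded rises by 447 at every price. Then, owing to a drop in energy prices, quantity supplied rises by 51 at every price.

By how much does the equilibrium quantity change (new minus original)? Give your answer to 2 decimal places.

Before the shock: 1343 - 6p = 5p - 395 ⇒ 1738 = 11p ⇒ p = 158, Q = 395.
With the change applied: demand Qd = 1790 - 6p, supply Qs = 5p - 344.
Clearing the new market: 1790 - 6p = 5p - 344, so p = 194 and Q = 626.
ΔQ = 626 − 395 = +231.00.

+231.00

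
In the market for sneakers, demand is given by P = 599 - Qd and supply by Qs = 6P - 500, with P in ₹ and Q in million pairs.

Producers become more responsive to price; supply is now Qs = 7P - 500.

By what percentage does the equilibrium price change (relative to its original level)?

Before the shock: 599 - P = 6P - 500 ⇒ 1099 = 7P ⇒ P = 157, Q = 442.
The new curves are Qd = 599 - P (demand) and Qs = 7P - 500 (supply).
Clearing the new market: 599 - P = 7P - 500, so P = 137.375 and Q = 461.625.
%ΔP = (137.375 − 157) / 157 × 100 = -12.5%.

-12.5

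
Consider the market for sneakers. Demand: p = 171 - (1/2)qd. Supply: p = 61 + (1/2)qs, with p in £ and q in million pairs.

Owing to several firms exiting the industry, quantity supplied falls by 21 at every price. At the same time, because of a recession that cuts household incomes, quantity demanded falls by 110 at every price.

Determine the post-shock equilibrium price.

Solve the original market: 342 - 2p = 2p - 122, hence p = 116 and q = 110.
With the change applied: demand qd = 232 - 2p, supply qs = 2p - 143.
Equate the new curves: 232 - 2p = 2p - 143, giving 375 = 4p, p = 93.75, q = 44.5.

93.75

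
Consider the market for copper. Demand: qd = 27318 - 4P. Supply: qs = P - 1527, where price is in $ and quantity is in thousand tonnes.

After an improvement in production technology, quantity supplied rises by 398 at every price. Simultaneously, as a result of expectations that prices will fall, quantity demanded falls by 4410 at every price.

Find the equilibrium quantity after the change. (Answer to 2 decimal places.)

Solve the original market: 27318 - 4P = P - 1527, hence P = 5769 and q = 4242.
The shock moves the curves to qd = 22908 - 4P and qs = P - 1129.
Setting them equal: 22908 - 4P = P - 1129 → 24037 = 5P, so P = 4807.4 and q = 3678.4.

3678.40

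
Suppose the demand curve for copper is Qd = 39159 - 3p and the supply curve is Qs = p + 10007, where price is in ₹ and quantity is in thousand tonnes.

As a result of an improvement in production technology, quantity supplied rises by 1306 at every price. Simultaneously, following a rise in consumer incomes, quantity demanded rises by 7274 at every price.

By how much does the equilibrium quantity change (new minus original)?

Before the shock: 39159 - 3p = p + 10007 ⇒ 29152 = 4p ⇒ p = 7288, Q = 17295.
The new curves are Qd = 46433 - 3p (demand) and Qs = p + 11313 (supply).
Setting them equal: 46433 - 3p = p + 11313 → 35120 = 4p, so p = 8780 and Q = 20093.
ΔQ = 20093 − 17295 = +2798.

+2798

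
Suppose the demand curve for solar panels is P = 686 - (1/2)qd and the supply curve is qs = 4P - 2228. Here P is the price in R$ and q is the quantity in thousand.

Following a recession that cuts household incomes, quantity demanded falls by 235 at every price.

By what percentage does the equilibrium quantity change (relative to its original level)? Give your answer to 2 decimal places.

-91.09

Original equilibrium: 1372 - 2P = 4P - 2228 gives 3600 = 6P, so P = 600 and q = 172.
With the change applied: demand qd = 1137 - 2P, supply qs = 4P - 2228.
New equilibrium: 1137 - 2P = 4P - 2228 ⇒ 3365 = 6P ⇒ P = 3365/6 ≈ 560.8333, q = 46/3 ≈ 15.3333.
%Δq = (15.3333 − 172) / 172 × 100 = -91.09%.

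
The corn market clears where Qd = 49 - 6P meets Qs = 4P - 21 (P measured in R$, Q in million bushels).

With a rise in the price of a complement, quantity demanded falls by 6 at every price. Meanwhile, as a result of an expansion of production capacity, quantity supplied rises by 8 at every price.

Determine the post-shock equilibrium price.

5.6

Before the shock: 49 - 6P = 4P - 21 ⇒ 70 = 10P ⇒ P = 7, Q = 7.
The shock moves the curves to Qd = 43 - 6P and Qs = 4P - 13.
Equate the new curves: 43 - 6P = 4P - 13, giving 56 = 10P, P = 5.6, Q = 9.4.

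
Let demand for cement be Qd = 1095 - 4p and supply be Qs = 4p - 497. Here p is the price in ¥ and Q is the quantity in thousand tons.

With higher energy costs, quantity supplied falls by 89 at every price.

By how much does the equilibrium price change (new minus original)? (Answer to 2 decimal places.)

Before the shock: 1095 - 4p = 4p - 497 ⇒ 1592 = 8p ⇒ p = 199, Q = 299.
The shock moves the curves to Qd = 1095 - 4p and Qs = 4p - 586.
Setting them equal: 1095 - 4p = 4p - 586 → 1681 = 8p, so p = 210.125 and Q = 254.5.
Δp = 210.125 − 199 = +11.13.

+11.13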